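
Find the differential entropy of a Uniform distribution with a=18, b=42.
3.1781 nats

We have X ~ Uniform(a=18, b=42).

The differential entropy measures the uncertainty or information content of the distribution.

For a Uniform distribution with a=18, b=42:
h(X) = 3.1781 nats

(In bits, this would be 4.5850 bits.)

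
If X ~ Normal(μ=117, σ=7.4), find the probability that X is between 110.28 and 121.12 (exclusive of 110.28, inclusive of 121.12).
0.529243

We have X ~ Normal(μ=117, σ=7.4).

To find P(110.28 < X ≤ 121.12), we use:
P(110.28 < X ≤ 121.12) = P(X ≤ 121.12) - P(X ≤ 110.28)
                 = F(121.12) - F(110.28)
                 = 0.711153 - 0.181911
                 = 0.529243

So there's approximately a 52.9% chance that X falls in this range.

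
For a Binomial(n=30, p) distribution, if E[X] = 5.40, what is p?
p = 0.18

For a Binomial(n, p) distribution:
E[X] = n × p

Given n = 30 and E[X] = 5.40:
5.40 = 30 × p
p = 5.40 / 30 = 0.18

Verification: Binomial(30, 0.18) has E[X] = 5.40 ✓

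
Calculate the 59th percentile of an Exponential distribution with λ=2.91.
0.3064

We have X ~ Exponential(λ=2.91).

We want to find x such that P(X ≤ x) = 0.59.

This is the 59th percentile, which means 59% of values fall below this point.

Using the inverse CDF (quantile function):
x = F⁻¹(0.59) = 0.3064

Verification: P(X ≤ 0.3064) = 0.59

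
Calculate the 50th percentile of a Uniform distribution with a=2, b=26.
14.0000

We have X ~ Uniform(a=2, b=26).

We want to find x such that P(X ≤ x) = 0.5.

This is the 50th percentile, which means 50% of values fall below this point.

Using the inverse CDF (quantile function):
x = F⁻¹(0.5) = 14.0000

Verification: P(X ≤ 14.0000) = 0.5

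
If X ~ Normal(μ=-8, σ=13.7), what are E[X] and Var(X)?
E[X] = -8.0000, Var(X) = 187.6900

We have X ~ Normal(μ=-8, σ=13.7).

For a Normal distribution with μ=-8, σ=13.7:

Expected value:
E[X] = -8.0000

Variance:
Var(X) = 187.6900

Standard deviation:
σ = √Var(X) = 13.7000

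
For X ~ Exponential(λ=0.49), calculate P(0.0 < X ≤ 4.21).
0.872915

We have X ~ Exponential(λ=0.49).

To find P(0.0 < X ≤ 4.21), we use:
P(0.0 < X ≤ 4.21) = P(X ≤ 4.21) - P(X ≤ 0.0)
                 = F(4.21) - F(0.0)
                 = 0.872915 - 0.000000
                 = 0.872915

So there's approximately a 87.3% chance that X falls in this range.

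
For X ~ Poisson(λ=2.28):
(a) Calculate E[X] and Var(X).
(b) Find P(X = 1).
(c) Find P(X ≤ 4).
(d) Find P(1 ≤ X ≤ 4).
(a) E[X] = 2.2800, Var(X) = 2.2800
(b) P(X = 1) = 0.233208
(c) P(X ≤ 4) = 0.918570
(d) P(1 ≤ X ≤ 4) = 0.816286

We have X ~ Poisson(λ=2.28).

(a) Moments:
E[X] = 2.2800
Var(X) = 2.2800
σ = √Var(X) = 1.5100

(b) Point probability using PMF:
P(X = 1) = 0.233208

(c) Cumulative probability using CDF:
P(X ≤ 4) = F(4) = 0.918570

(d) Range probability:
P(1 ≤ X ≤ 4) = P(X ≤ 4) - P(X ≤ 0)
                   = F(4) - F(0)
                   = 0.918570 - 0.102284
                   = 0.816286

This means approximately 81.6% of outcomes fall in the interval [1, 4].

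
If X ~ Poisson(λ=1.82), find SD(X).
1.3491

We have X ~ Poisson(λ=1.82).

For a Poisson distribution with λ=1.82:
σ = √Var(X) = 1.3491

The standard deviation is the square root of the variance.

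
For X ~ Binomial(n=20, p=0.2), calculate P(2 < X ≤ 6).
0.707223

We have X ~ Binomial(n=20, p=0.2).

To find P(2 < X ≤ 6), we use:
P(2 < X ≤ 6) = P(X ≤ 6) - P(X ≤ 2)
                 = F(6) - F(2)
                 = 0.913307 - 0.206085
                 = 0.707223

So there's approximately a 70.7% chance that X falls in this range.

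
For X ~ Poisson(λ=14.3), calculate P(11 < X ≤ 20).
0.707402

We have X ~ Poisson(λ=14.3).

To find P(11 < X ≤ 20), we use:
P(11 < X ≤ 20) = P(X ≤ 20) - P(X ≤ 11)
                 = F(20) - F(11)
                 = 0.942951 - 0.235549
                 = 0.707402

So there's approximately a 70.7% chance that X falls in this range.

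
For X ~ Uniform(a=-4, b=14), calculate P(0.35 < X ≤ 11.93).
0.643333

We have X ~ Uniform(a=-4, b=14).

To find P(0.35 < X ≤ 11.93), we use:
P(0.35 < X ≤ 11.93) = P(X ≤ 11.93) - P(X ≤ 0.35)
                 = F(11.93) - F(0.35)
                 = 0.885000 - 0.241667
                 = 0.643333

So there's approximately a 64.3% chance that X falls in this range.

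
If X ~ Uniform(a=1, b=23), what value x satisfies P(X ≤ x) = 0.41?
10.0200

We have X ~ Uniform(a=1, b=23).

We want to find x such that P(X ≤ x) = 0.41.

This is the 41st percentile, which means 41% of values fall below this point.

Using the inverse CDF (quantile function):
x = F⁻¹(0.41) = 10.0200

Verification: P(X ≤ 10.0200) = 0.41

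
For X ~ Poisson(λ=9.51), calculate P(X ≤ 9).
0.520526

We have X ~ Poisson(λ=9.51).

The CDF gives us P(X ≤ k).

Using the CDF:
P(X ≤ 9) = 0.520526

This means there's approximately a 52.1% chance that X is at most 9.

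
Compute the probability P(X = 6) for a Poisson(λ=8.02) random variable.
0.121527

We have X ~ Poisson(λ=8.02).

For a Poisson distribution, the PMF gives us the probability of each outcome.

Using the PMF formula:
P(X = 6) = 0.121527

Rounded to 4 decimal places: 0.1215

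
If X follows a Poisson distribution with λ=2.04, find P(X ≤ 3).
0.849834

We have X ~ Poisson(λ=2.04).

The CDF gives us P(X ≤ k).

Using the CDF:
P(X ≤ 3) = 0.849834

This means there's approximately a 85.0% chance that X is at most 3.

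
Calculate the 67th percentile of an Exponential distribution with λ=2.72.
0.4076

We have X ~ Exponential(λ=2.72).

We want to find x such that P(X ≤ x) = 0.67.

This is the 67th percentile, which means 67% of values fall below this point.

Using the inverse CDF (quantile function):
x = F⁻¹(0.67) = 0.4076

Verification: P(X ≤ 0.4076) = 0.67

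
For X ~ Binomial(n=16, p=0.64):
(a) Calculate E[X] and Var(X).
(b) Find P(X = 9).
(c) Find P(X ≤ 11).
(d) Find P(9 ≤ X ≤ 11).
(a) E[X] = 10.2400, Var(X) = 3.6864
(b) P(X = 9) = 0.161497
(c) P(X ≤ 11) = 0.738672
(d) P(9 ≤ X ≤ 11) = 0.557353

We have X ~ Binomial(n=16, p=0.64).

(a) Moments:
E[X] = 10.2400
Var(X) = 3.6864
σ = √Var(X) = 1.9200

(b) Point probability using PMF:
P(X = 9) = 0.161497

(c) Cumulative probability using CDF:
P(X ≤ 11) = F(11) = 0.738672

(d) Range probability:
P(9 ≤ X ≤ 11) = P(X ≤ 11) - P(X ≤ 8)
                   = F(11) - F(8)
                   = 0.738672 - 0.181319
                   = 0.557353

This means approximately 55.7% of outcomes fall in the interval [9, 11].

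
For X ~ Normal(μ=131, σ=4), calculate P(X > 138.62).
0.028390

We have X ~ Normal(μ=131, σ=4).

P(X > 138.62) = 1 - P(X ≤ 138.62)
                = 1 - F(138.62)
                = 1 - 0.971610
                = 0.028390

So there's approximately a 2.8% chance that X exceeds 138.62.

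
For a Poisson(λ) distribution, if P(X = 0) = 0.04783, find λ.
λ = 3.0401

For a Poisson(λ) distribution, the PMF at 0 is:
P(X = 0) = λ^0 e^(-λ) / 0! = e^(-λ)

Given P(X = 0) = 0.04783:
e^(-λ) = 0.04783
-λ = ln(0.04783)
λ = -ln(0.04783) = 3.0401

Verification: e^(-3.0401) = 0.04783 ✓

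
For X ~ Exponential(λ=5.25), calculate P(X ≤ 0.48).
0.919540

We have X ~ Exponential(λ=5.25).

The CDF gives us P(X ≤ k).

Using the CDF:
P(X ≤ 0.48) = 0.919540

This means there's approximately a 92.0% chance that X is at most 0.48.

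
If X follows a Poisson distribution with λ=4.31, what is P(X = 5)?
0.166493

We have X ~ Poisson(λ=4.31).

For a Poisson distribution, the PMF gives us the probability of each outcome.

Using the PMF formula:
P(X = 5) = 0.166493

Rounded to 4 decimal places: 0.1665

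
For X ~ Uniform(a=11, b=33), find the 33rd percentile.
18.2600

We have X ~ Uniform(a=11, b=33).

We want to find x such that P(X ≤ x) = 0.33.

This is the 33rd percentile, which means 33% of values fall below this point.

Using the inverse CDF (quantile function):
x = F⁻¹(0.33) = 18.2600

Verification: P(X ≤ 18.2600) = 0.33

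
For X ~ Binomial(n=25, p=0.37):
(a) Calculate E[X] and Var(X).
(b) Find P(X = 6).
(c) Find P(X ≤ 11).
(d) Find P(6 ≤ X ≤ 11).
(a) E[X] = 9.2500, Var(X) = 5.8275
(b) P(X = 6) = 0.069968
(c) P(X ≤ 11) = 0.824945
(d) P(6 ≤ X ≤ 11) = 0.769083

We have X ~ Binomial(n=25, p=0.37).

(a) Moments:
E[X] = 9.2500
Var(X) = 5.8275
σ = √Var(X) = 2.4140

(b) Point probability using PMF:
P(X = 6) = 0.069968

(c) Cumulative probability using CDF:
P(X ≤ 11) = F(11) = 0.824945

(d) Range probability:
P(6 ≤ X ≤ 11) = P(X ≤ 11) - P(X ≤ 5)
                   = F(11) - F(5)
                   = 0.824945 - 0.055863
                   = 0.769083

This means approximately 76.9% of outcomes fall in the interval [6, 11].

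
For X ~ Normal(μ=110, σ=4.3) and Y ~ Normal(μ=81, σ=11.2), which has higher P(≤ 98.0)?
Y has higher probability (P(Y ≤ 98.0) = 0.9355 > P(X ≤ 98.0) = 0.0026)

Compute P(≤ 98.0) for each distribution:

X ~ Normal(μ=110, σ=4.3):
P(X ≤ 98.0) = 0.0026

Y ~ Normal(μ=81, σ=11.2):
P(Y ≤ 98.0) = 0.9355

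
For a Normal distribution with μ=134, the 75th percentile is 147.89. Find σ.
σ = 20.5933

For X ~ Normal(μ, σ), the p-th percentile satisfies x = μ + z_p × σ,
where z_p = Φ⁻¹(p) is the standard normal quantile.

Step 1: z_{0.75} = Φ⁻¹(0.75) = 0.6745

Step 2: Solve for σ:
147.89 = 134 + 0.6745 × σ
σ = (147.89 - 134) / 0.6745
σ = 13.89 / 0.6745
σ = 20.5933

Verification: μ + z × σ = 134 + 0.6745 × 20.5933 = 147.89 ✓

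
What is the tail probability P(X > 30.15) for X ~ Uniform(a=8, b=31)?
0.036957

We have X ~ Uniform(a=8, b=31).

P(X > 30.15) = 1 - P(X ≤ 30.15)
                = 1 - F(30.15)
                = 1 - 0.963043
                = 0.036957

So there's approximately a 3.7% chance that X exceeds 30.15.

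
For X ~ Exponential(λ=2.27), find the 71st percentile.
0.5453

We have X ~ Exponential(λ=2.27).

We want to find x such that P(X ≤ x) = 0.71.

This is the 71st percentile, which means 71% of values fall below this point.

Using the inverse CDF (quantile function):
x = F⁻¹(0.71) = 0.5453

Verification: P(X ≤ 0.5453) = 0.71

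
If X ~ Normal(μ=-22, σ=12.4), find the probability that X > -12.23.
0.215377

We have X ~ Normal(μ=-22, σ=12.4).

P(X > -12.23) = 1 - P(X ≤ -12.23)
                = 1 - F(-12.23)
                = 1 - 0.784623
                = 0.215377

So there's approximately a 21.5% chance that X exceeds -12.23.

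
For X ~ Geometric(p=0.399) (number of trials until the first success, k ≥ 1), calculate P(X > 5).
0.078410

We have X ~ Geometric(p=0.399) (number of trials until the first success, k ≥ 1).

P(X > 5) = 1 - P(X ≤ 5)
                = 1 - F(5)
                = 1 - 0.921590
                = 0.078410

So there's approximately a 7.8% chance that X exceeds 5.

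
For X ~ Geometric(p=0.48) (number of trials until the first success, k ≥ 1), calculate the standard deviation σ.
1.5023

We have X ~ Geometric(p=0.48) (number of trials until the first success, k ≥ 1).

For a Geometric distribution with p=0.48 (number of trials until the first success, k ≥ 1):
σ = √Var(X) = 1.5023

The standard deviation is the square root of the variance.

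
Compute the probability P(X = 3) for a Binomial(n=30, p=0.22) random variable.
0.052765

We have X ~ Binomial(n=30, p=0.22).

For a Binomial distribution, the PMF gives us the probability of each outcome.

Using the PMF formula:
P(X = 3) = 0.052765

Rounded to 4 decimal places: 0.0528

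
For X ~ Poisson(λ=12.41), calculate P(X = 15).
0.079521

We have X ~ Poisson(λ=12.41).

For a Poisson distribution, the PMF gives us the probability of each outcome.

Using the PMF formula:
P(X = 15) = 0.079521

Rounded to 4 decimal places: 0.0795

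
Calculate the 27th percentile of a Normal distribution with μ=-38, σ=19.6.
-50.0111

We have X ~ Normal(μ=-38, σ=19.6).

We want to find x such that P(X ≤ x) = 0.27.

This is the 27th percentile, which means 27% of values fall below this point.

Using the inverse CDF (quantile function):
x = F⁻¹(0.27) = -50.0111

Verification: P(X ≤ -50.0111) = 0.27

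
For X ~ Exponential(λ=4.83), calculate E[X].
0.2070

We have X ~ Exponential(λ=4.83).

For an Exponential distribution with λ=4.83:
E[X] = 0.2070

This is the expected (average) value of X.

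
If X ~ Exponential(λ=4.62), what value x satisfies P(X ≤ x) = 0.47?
0.1374

We have X ~ Exponential(λ=4.62).

We want to find x such that P(X ≤ x) = 0.47.

This is the 47th percentile, which means 47% of values fall below this point.

Using the inverse CDF (quantile function):
x = F⁻¹(0.47) = 0.1374

Verification: P(X ≤ 0.1374) = 0.47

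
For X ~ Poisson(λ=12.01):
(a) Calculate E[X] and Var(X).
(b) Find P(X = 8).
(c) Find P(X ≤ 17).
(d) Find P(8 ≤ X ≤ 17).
(a) E[X] = 12.0100, Var(X) = 12.0100
(b) P(X = 8) = 0.065305
(c) P(X ≤ 17) = 0.936650
(d) P(8 ≤ X ≤ 17) = 0.847581

We have X ~ Poisson(λ=12.01).

(a) Moments:
E[X] = 12.0100
Var(X) = 12.0100
σ = √Var(X) = 3.4655

(b) Point probability using PMF:
P(X = 8) = 0.065305

(c) Cumulative probability using CDF:
P(X ≤ 17) = F(17) = 0.936650

(d) Range probability:
P(8 ≤ X ≤ 17) = P(X ≤ 17) - P(X ≤ 7)
                   = F(17) - F(7)
                   = 0.936650 - 0.089069
                   = 0.847581

This means approximately 84.8% of outcomes fall in the interval [8, 17].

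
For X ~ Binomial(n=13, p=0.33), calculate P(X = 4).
0.230693

We have X ~ Binomial(n=13, p=0.33).

For a Binomial distribution, the PMF gives us the probability of each outcome.

Using the PMF formula:
P(X = 4) = 0.230693

Rounded to 4 decimal places: 0.2307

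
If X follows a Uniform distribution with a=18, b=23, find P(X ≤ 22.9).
0.980000

We have X ~ Uniform(a=18, b=23).

The CDF gives us P(X ≤ k).

Using the CDF:
P(X ≤ 22.9) = 0.980000

This means there's approximately a 98.0% chance that X is at most 22.9.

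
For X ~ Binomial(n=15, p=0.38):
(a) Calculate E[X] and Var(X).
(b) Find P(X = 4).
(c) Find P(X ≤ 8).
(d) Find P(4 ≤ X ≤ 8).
(a) E[X] = 5.7000, Var(X) = 3.5340
(b) P(X = 4) = 0.148107
(c) P(X ≤ 8) = 0.929813
(d) P(4 ≤ X ≤ 8) = 0.811097

We have X ~ Binomial(n=15, p=0.38).

(a) Moments:
E[X] = 5.7000
Var(X) = 3.5340
σ = √Var(X) = 1.8799

(b) Point probability using PMF:
P(X = 4) = 0.148107

(c) Cumulative probability using CDF:
P(X ≤ 8) = F(8) = 0.929813

(d) Range probability:
P(4 ≤ X ≤ 8) = P(X ≤ 8) - P(X ≤ 3)
                   = F(8) - F(3)
                   = 0.929813 - 0.118716
                   = 0.811097

This means approximately 81.1% of outcomes fall in the interval [4, 8].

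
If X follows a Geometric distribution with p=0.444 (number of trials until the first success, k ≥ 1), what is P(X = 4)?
0.076315

We have X ~ Geometric(p=0.444) (number of trials until the first success, k ≥ 1).

For a Geometric distribution, the PMF gives us the probability of each outcome.

Using the PMF formula:
P(X = 4) = 0.076315

Rounded to 4 decimal places: 0.0763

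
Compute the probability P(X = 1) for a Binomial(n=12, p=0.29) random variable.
0.080431

We have X ~ Binomial(n=12, p=0.29).

For a Binomial distribution, the PMF gives us the probability of each outcome.

Using the PMF formula:
P(X = 1) = 0.080431

Rounded to 4 decimal places: 0.0804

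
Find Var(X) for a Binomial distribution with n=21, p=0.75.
3.9375

We have X ~ Binomial(n=21, p=0.75).

For a Binomial distribution with n=21, p=0.75:
Var(X) = 3.9375

The variance measures the spread of the distribution around the mean.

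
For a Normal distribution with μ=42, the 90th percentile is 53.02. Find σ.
σ = 8.5990

For X ~ Normal(μ, σ), the p-th percentile satisfies x = μ + z_p × σ,
where z_p = Φ⁻¹(p) is the standard normal quantile.

Step 1: z_{0.9} = Φ⁻¹(0.9) = 1.2816

Step 2: Solve for σ:
53.02 = 42 + 1.2816 × σ
σ = (53.02 - 42) / 1.2816
σ = 11.02 / 1.2816
σ = 8.5990

Verification: μ + z × σ = 42 + 1.2816 × 8.5990 = 53.02 ✓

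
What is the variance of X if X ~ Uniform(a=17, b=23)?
3.0000

We have X ~ Uniform(a=17, b=23).

For a Uniform distribution with a=17, b=23:
Var(X) = 3.0000

The variance measures the spread of the distribution around the mean.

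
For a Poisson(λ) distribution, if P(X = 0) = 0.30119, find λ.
λ = 1.2000

For a Poisson(λ) distribution, the PMF at 0 is:
P(X = 0) = λ^0 e^(-λ) / 0! = e^(-λ)

Given P(X = 0) = 0.30119:
e^(-λ) = 0.30119
-λ = ln(0.30119)
λ = -ln(0.30119) = 1.2000

Verification: e^(-1.2000) = 0.30119 ✓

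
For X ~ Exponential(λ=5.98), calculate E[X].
0.1672

We have X ~ Exponential(λ=5.98).

For an Exponential distribution with λ=5.98:
E[X] = 0.1672

This is the expected (average) value of X.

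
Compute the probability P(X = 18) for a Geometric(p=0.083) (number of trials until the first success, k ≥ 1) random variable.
0.019026

We have X ~ Geometric(p=0.083) (number of trials until the first success, k ≥ 1).

For a Geometric distribution, the PMF gives us the probability of each outcome.

Using the PMF formula:
P(X = 18) = 0.019026

Rounded to 4 decimal places: 0.0190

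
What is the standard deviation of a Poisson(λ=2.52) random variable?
1.5875

We have X ~ Poisson(λ=2.52).

For a Poisson distribution with λ=2.52:
σ = √Var(X) = 1.5875

The standard deviation is the square root of the variance.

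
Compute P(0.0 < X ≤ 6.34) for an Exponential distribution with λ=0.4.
0.920818

We have X ~ Exponential(λ=0.4).

To find P(0.0 < X ≤ 6.34), we use:
P(0.0 < X ≤ 6.34) = P(X ≤ 6.34) - P(X ≤ 0.0)
                 = F(6.34) - F(0.0)
                 = 0.920818 - 0.000000
                 = 0.920818

So there's approximately a 92.1% chance that X falls in this range.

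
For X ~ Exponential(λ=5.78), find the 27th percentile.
0.0544

We have X ~ Exponential(λ=5.78).

We want to find x such that P(X ≤ x) = 0.27.

This is the 27th percentile, which means 27% of values fall below this point.

Using the inverse CDF (quantile function):
x = F⁻¹(0.27) = 0.0544

Verification: P(X ≤ 0.0544) = 0.27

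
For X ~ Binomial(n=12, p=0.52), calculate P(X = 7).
0.207470

We have X ~ Binomial(n=12, p=0.52).

For a Binomial distribution, the PMF gives us the probability of each outcome.

Using the PMF formula:
P(X = 7) = 0.207470

Rounded to 4 decimal places: 0.2075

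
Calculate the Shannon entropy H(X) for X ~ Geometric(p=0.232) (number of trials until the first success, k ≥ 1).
2.3348 nats

We have X ~ Geometric(p=0.232) (number of trials until the first success, k ≥ 1).

The Shannon entropy measures the uncertainty or information content of the distribution.

For a Geometric distribution with p=0.232 (number of trials until the first success, k ≥ 1):
H(X) = 2.3348 nats

(In bits, this would be 3.3685 bits.)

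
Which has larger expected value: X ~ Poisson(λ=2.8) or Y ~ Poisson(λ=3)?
Y has larger mean (3.0000 > 2.8000)

Compute the expected value for each distribution:

X ~ Poisson(λ=2.8):
E[X] = 2.8000

Y ~ Poisson(λ=3):
E[Y] = 3.0000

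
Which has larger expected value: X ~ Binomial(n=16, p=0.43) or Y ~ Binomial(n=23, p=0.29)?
X has larger mean (6.8800 > 6.6700)

Compute the expected value for each distribution:

X ~ Binomial(n=16, p=0.43):
E[X] = 6.8800

Y ~ Binomial(n=23, p=0.29):
E[Y] = 6.6700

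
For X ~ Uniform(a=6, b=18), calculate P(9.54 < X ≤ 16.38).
0.570000

We have X ~ Uniform(a=6, b=18).

To find P(9.54 < X ≤ 16.38), we use:
P(9.54 < X ≤ 16.38) = P(X ≤ 16.38) - P(X ≤ 9.54)
                 = F(16.38) - F(9.54)
                 = 0.865000 - 0.295000
                 = 0.570000

So there's approximately a 57.0% chance that X falls in this range.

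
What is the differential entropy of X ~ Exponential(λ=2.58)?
0.0522 nats

We have X ~ Exponential(λ=2.58).

The differential entropy measures the uncertainty or information content of the distribution.

For an Exponential distribution with λ=2.58:
h(X) = 0.0522 nats

(In bits, this would be 0.0753 bits.)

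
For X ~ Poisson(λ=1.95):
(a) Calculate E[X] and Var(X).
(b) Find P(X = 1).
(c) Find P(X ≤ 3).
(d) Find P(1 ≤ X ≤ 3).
(a) E[X] = 1.9500, Var(X) = 1.9500
(b) P(X = 1) = 0.277434
(c) P(X ≤ 3) = 0.866031
(d) P(1 ≤ X ≤ 3) = 0.723757

We have X ~ Poisson(λ=1.95).

(a) Moments:
E[X] = 1.9500
Var(X) = 1.9500
σ = √Var(X) = 1.3964

(b) Point probability using PMF:
P(X = 1) = 0.277434

(c) Cumulative probability using CDF:
P(X ≤ 3) = F(3) = 0.866031

(d) Range probability:
P(1 ≤ X ≤ 3) = P(X ≤ 3) - P(X ≤ 0)
                   = F(3) - F(0)
                   = 0.866031 - 0.142274
                   = 0.723757

This means approximately 72.4% of outcomes fall in the interval [1, 3].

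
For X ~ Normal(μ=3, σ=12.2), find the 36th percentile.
-1.3732

We have X ~ Normal(μ=3, σ=12.2).

We want to find x such that P(X ≤ x) = 0.36.

This is the 36th percentile, which means 36% of values fall below this point.

Using the inverse CDF (quantile function):
x = F⁻¹(0.36) = -1.3732

Verification: P(X ≤ -1.3732) = 0.36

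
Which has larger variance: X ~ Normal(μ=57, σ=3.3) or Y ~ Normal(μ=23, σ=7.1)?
Y has larger variance (50.4100 > 10.8900)

Compute the variance for each distribution:

X ~ Normal(μ=57, σ=3.3):
Var(X) = 10.8900

Y ~ Normal(μ=23, σ=7.1):
Var(Y) = 50.4100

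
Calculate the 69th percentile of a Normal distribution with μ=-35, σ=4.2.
-32.9174

We have X ~ Normal(μ=-35, σ=4.2).

We want to find x such that P(X ≤ x) = 0.69.

This is the 69th percentile, which means 69% of values fall below this point.

Using the inverse CDF (quantile function):
x = F⁻¹(0.69) = -32.9174

Verification: P(X ≤ -32.9174) = 0.69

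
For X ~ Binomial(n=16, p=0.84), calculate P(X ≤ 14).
0.751304

We have X ~ Binomial(n=16, p=0.84).

The CDF gives us P(X ≤ k).

Using the CDF:
P(X ≤ 14) = 0.751304

This means there's approximately a 75.1% chance that X is at most 14.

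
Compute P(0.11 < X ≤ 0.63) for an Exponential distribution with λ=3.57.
0.569737

We have X ~ Exponential(λ=3.57).

To find P(0.11 < X ≤ 0.63), we use:
P(0.11 < X ≤ 0.63) = P(X ≤ 0.63) - P(X ≤ 0.11)
                 = F(0.63) - F(0.11)
                 = 0.894506 - 0.324769
                 = 0.569737

So there's approximately a 57.0% chance that X falls in this range.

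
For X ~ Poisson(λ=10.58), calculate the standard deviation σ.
3.2527

We have X ~ Poisson(λ=10.58).

For a Poisson distribution with λ=10.58:
σ = √Var(X) = 3.2527

The standard deviation is the square root of the variance.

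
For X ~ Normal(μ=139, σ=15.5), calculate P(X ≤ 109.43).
0.028212

We have X ~ Normal(μ=139, σ=15.5).

The CDF gives us P(X ≤ k).

Using the CDF:
P(X ≤ 109.43) = 0.028212

This means there's approximately a 2.8% chance that X is at most 109.43.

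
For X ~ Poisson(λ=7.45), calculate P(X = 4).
0.074631

We have X ~ Poisson(λ=7.45).

For a Poisson distribution, the PMF gives us the probability of each outcome.

Using the PMF formula:
P(X = 4) = 0.074631

Rounded to 4 decimal places: 0.0746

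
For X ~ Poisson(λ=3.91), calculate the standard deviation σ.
1.9774

We have X ~ Poisson(λ=3.91).

For a Poisson distribution with λ=3.91:
σ = √Var(X) = 1.9774

The standard deviation is the square root of the variance.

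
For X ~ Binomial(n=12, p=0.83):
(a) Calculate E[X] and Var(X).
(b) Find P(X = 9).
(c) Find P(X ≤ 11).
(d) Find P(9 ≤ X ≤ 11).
(a) E[X] = 9.9600, Var(X) = 1.6932
(b) P(X = 9) = 0.202056
(c) P(X ≤ 11) = 0.893110
(d) P(9 ≤ X ≤ 11) = 0.760727

We have X ~ Binomial(n=12, p=0.83).

(a) Moments:
E[X] = 9.9600
Var(X) = 1.6932
σ = √Var(X) = 1.3012

(b) Point probability using PMF:
P(X = 9) = 0.202056

(c) Cumulative probability using CDF:
P(X ≤ 11) = F(11) = 0.893110

(d) Range probability:
P(9 ≤ X ≤ 11) = P(X ≤ 11) - P(X ≤ 8)
                   = F(11) - F(8)
                   = 0.893110 - 0.132383
                   = 0.760727

This means approximately 76.1% of outcomes fall in the interval [9, 11].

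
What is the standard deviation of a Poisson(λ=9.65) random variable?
3.1064

We have X ~ Poisson(λ=9.65).

For a Poisson distribution with λ=9.65:
σ = √Var(X) = 3.1064

The standard deviation is the square root of the variance.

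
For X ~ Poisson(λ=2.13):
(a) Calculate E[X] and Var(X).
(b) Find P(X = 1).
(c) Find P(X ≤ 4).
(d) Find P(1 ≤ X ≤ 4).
(a) E[X] = 2.1300, Var(X) = 2.1300
(b) P(X = 1) = 0.253123
(c) P(X ≤ 4) = 0.934857
(d) P(1 ≤ X ≤ 4) = 0.816019

We have X ~ Poisson(λ=2.13).

(a) Moments:
E[X] = 2.1300
Var(X) = 2.1300
σ = √Var(X) = 1.4595

(b) Point probability using PMF:
P(X = 1) = 0.253123

(c) Cumulative probability using CDF:
P(X ≤ 4) = F(4) = 0.934857

(d) Range probability:
P(1 ≤ X ≤ 4) = P(X ≤ 4) - P(X ≤ 0)
                   = F(4) - F(0)
                   = 0.934857 - 0.118837
                   = 0.816019

This means approximately 81.6% of outcomes fall in the interval [1, 4].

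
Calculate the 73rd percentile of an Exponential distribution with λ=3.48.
0.3762

We have X ~ Exponential(λ=3.48).

We want to find x such that P(X ≤ x) = 0.73.

This is the 73rd percentile, which means 73% of values fall below this point.

Using the inverse CDF (quantile function):
x = F⁻¹(0.73) = 0.3762

Verification: P(X ≤ 0.3762) = 0.73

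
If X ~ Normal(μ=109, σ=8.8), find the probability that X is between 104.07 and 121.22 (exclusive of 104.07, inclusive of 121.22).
0.629866

We have X ~ Normal(μ=109, σ=8.8).

To find P(104.07 < X ≤ 121.22), we use:
P(104.07 < X ≤ 121.22) = P(X ≤ 121.22) - P(X ≤ 104.07)
                 = F(121.22) - F(104.07)
                 = 0.917528 - 0.287662
                 = 0.629866

So there's approximately a 63.0% chance that X falls in this range.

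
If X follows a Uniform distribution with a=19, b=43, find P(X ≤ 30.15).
0.464583

We have X ~ Uniform(a=19, b=43).

The CDF gives us P(X ≤ k).

Using the CDF:
P(X ≤ 30.15) = 0.464583

This means there's approximately a 46.5% chance that X is at most 30.15.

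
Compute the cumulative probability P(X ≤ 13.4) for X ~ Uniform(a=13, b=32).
0.021053

We have X ~ Uniform(a=13, b=32).

The CDF gives us P(X ≤ k).

Using the CDF:
P(X ≤ 13.4) = 0.021053

This means there's approximately a 2.1% chance that X is at most 13.4.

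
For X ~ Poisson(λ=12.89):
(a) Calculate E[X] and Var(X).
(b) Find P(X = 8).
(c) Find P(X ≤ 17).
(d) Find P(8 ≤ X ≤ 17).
(a) E[X] = 12.8900, Var(X) = 12.8900
(b) P(X = 8) = 0.047692
(c) P(X ≤ 17) = 0.896409
(d) P(8 ≤ X ≤ 17) = 0.839206

We have X ~ Poisson(λ=12.89).

(a) Moments:
E[X] = 12.8900
Var(X) = 12.8900
σ = √Var(X) = 3.5903

(b) Point probability using PMF:
P(X = 8) = 0.047692

(c) Cumulative probability using CDF:
P(X ≤ 17) = F(17) = 0.896409

(d) Range probability:
P(8 ≤ X ≤ 17) = P(X ≤ 17) - P(X ≤ 7)
                   = F(17) - F(7)
                   = 0.896409 - 0.057203
                   = 0.839206

This means approximately 83.9% of outcomes fall in the interval [8, 17].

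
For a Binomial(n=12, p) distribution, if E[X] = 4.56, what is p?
p = 0.38

For a Binomial(n, p) distribution:
E[X] = n × p

Given n = 12 and E[X] = 4.56:
4.56 = 12 × p
p = 4.56 / 12 = 0.38

Verification: Binomial(12, 0.38) has E[X] = 4.56 ✓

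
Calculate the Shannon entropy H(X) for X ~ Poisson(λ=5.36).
2.2407 nats

We have X ~ Poisson(λ=5.36).

The Shannon entropy measures the uncertainty or information content of the distribution.

For a Poisson distribution with λ=5.36:
H(X) = 2.2407 nats

(In bits, this would be 3.2326 bits.)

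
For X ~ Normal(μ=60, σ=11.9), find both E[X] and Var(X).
E[X] = 60.0000, Var(X) = 141.6100

We have X ~ Normal(μ=60, σ=11.9).

For a Normal distribution with μ=60, σ=11.9:

Expected value:
E[X] = 60.0000

Variance:
Var(X) = 141.6100

Standard deviation:
σ = √Var(X) = 11.9000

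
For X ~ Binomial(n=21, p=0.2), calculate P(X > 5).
0.230704

We have X ~ Binomial(n=21, p=0.2).

P(X > 5) = 1 - P(X ≤ 5)
                = 1 - F(5)
                = 1 - 0.769296
                = 0.230704

So there's approximately a 23.1% chance that X exceeds 5.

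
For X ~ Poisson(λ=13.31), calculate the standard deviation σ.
3.6483

We have X ~ Poisson(λ=13.31).

For a Poisson distribution with λ=13.31:
σ = √Var(X) = 3.6483

The standard deviation is the square root of the variance.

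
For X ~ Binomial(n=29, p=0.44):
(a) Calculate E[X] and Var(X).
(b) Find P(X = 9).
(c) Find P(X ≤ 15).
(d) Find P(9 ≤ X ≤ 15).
(a) E[X] = 12.7600, Var(X) = 7.1456
(b) P(X = 9) = 0.056949
(c) P(X ≤ 15) = 0.847269
(d) P(9 ≤ X ≤ 15) = 0.793936

We have X ~ Binomial(n=29, p=0.44).

(a) Moments:
E[X] = 12.7600
Var(X) = 7.1456
σ = √Var(X) = 2.6731

(b) Point probability using PMF:
P(X = 9) = 0.056949

(c) Cumulative probability using CDF:
P(X ≤ 15) = F(15) = 0.847269

(d) Range probability:
P(9 ≤ X ≤ 15) = P(X ≤ 15) - P(X ≤ 8)
                   = F(15) - F(8)
                   = 0.847269 - 0.053333
                   = 0.793936

This means approximately 79.4% of outcomes fall in the interval [9, 15].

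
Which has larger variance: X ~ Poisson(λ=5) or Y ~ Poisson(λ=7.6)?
Y has larger variance (7.6000 > 5.0000)

Compute the variance for each distribution:

X ~ Poisson(λ=5):
Var(X) = 5.0000

Y ~ Poisson(λ=7.6):
Var(Y) = 7.6000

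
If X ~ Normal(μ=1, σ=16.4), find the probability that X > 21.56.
0.104983

We have X ~ Normal(μ=1, σ=16.4).

P(X > 21.56) = 1 - P(X ≤ 21.56)
                = 1 - F(21.56)
                = 1 - 0.895017
                = 0.104983

So there's approximately a 10.5% chance that X exceeds 21.56.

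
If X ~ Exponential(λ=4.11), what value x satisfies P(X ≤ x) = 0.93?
0.6470

We have X ~ Exponential(λ=4.11).

We want to find x such that P(X ≤ x) = 0.93.

This is the 93rd percentile, which means 93% of values fall below this point.

Using the inverse CDF (quantile function):
x = F⁻¹(0.93) = 0.6470

Verification: P(X ≤ 0.6470) = 0.93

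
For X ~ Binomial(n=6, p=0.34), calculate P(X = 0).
0.082654

We have X ~ Binomial(n=6, p=0.34).

For a Binomial distribution, the PMF gives us the probability of each outcome.

Using the PMF formula:
P(X = 0) = 0.082654

Rounded to 4 decimal places: 0.0827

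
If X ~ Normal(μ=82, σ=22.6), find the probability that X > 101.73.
0.191329

We have X ~ Normal(μ=82, σ=22.6).

P(X > 101.73) = 1 - P(X ≤ 101.73)
                = 1 - F(101.73)
                = 1 - 0.808671
                = 0.191329

So there's approximately a 19.1% chance that X exceeds 101.73.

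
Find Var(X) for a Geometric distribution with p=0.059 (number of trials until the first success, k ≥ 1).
270.3246

We have X ~ Geometric(p=0.059) (number of trials until the first success, k ≥ 1).

For a Geometric distribution with p=0.059 (number of trials until the first success, k ≥ 1):
Var(X) = 270.3246

The variance measures the spread of the distribution around the mean.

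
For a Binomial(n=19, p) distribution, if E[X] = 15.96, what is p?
p = 0.84

For a Binomial(n, p) distribution:
E[X] = n × p

Given n = 19 and E[X] = 15.96:
15.96 = 19 × p
p = 15.96 / 19 = 0.84

Verification: Binomial(19, 0.84) has E[X] = 15.96 ✓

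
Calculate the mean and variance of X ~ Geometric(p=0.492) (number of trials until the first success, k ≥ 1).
E[X] = 2.0325, Var(X) = 2.0986

We have X ~ Geometric(p=0.492) (number of trials until the first success, k ≥ 1).

For a Geometric distribution with p=0.492 (number of trials until the first success, k ≥ 1):

Expected value:
E[X] = 2.0325

Variance:
Var(X) = 2.0986

Standard deviation:
σ = √Var(X) = 1.4487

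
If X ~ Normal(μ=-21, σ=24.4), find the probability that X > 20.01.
0.046407

We have X ~ Normal(μ=-21, σ=24.4).

P(X > 20.01) = 1 - P(X ≤ 20.01)
                = 1 - F(20.01)
                = 1 - 0.953593
                = 0.046407

So there's approximately a 4.6% chance that X exceeds 20.01.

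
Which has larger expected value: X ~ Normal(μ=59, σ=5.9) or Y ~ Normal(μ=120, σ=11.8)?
Y has larger mean (120.0000 > 59.0000)

Compute the expected value for each distribution:

X ~ Normal(μ=59, σ=5.9):
E[X] = 59.0000

Y ~ Normal(μ=120, σ=11.8):
E[Y] = 120.0000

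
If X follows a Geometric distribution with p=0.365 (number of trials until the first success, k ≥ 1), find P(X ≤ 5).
0.896755

We have X ~ Geometric(p=0.365) (number of trials until the first success, k ≥ 1).

The CDF gives us P(X ≤ k).

Using the CDF:
P(X ≤ 5) = 0.896755

This means there's approximately a 89.7% chance that X is at most 5.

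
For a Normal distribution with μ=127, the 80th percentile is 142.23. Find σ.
σ = 18.0960

For X ~ Normal(μ, σ), the p-th percentile satisfies x = μ + z_p × σ,
where z_p = Φ⁻¹(p) is the standard normal quantile.

Step 1: z_{0.8} = Φ⁻¹(0.8) = 0.8416

Step 2: Solve for σ:
142.23 = 127 + 0.8416 × σ
σ = (142.23 - 127) / 0.8416
σ = 15.23 / 0.8416
σ = 18.0960

Verification: μ + z × σ = 127 + 0.8416 × 18.0960 = 142.23 ✓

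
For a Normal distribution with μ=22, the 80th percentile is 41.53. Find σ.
σ = 23.2052

For X ~ Normal(μ, σ), the p-th percentile satisfies x = μ + z_p × σ,
where z_p = Φ⁻¹(p) is the standard normal quantile.

Step 1: z_{0.8} = Φ⁻¹(0.8) = 0.8416

Step 2: Solve for σ:
41.53 = 22 + 0.8416 × σ
σ = (41.53 - 22) / 0.8416
σ = 19.53 / 0.8416
σ = 23.2052

Verification: μ + z × σ = 22 + 0.8416 × 23.2052 = 41.53 ✓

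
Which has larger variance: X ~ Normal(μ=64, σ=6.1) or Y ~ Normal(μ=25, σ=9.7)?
Y has larger variance (94.0900 > 37.2100)

Compute the variance for each distribution:

X ~ Normal(μ=64, σ=6.1):
Var(X) = 37.2100

Y ~ Normal(μ=25, σ=9.7):
Var(Y) = 94.0900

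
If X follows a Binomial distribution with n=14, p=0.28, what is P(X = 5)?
0.179162

We have X ~ Binomial(n=14, p=0.28).

For a Binomial distribution, the PMF gives us the probability of each outcome.

Using the PMF formula:
P(X = 5) = 0.179162

Rounded to 4 decimal places: 0.1792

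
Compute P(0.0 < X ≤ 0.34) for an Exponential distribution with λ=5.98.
0.869084

We have X ~ Exponential(λ=5.98).

To find P(0.0 < X ≤ 0.34), we use:
P(0.0 < X ≤ 0.34) = P(X ≤ 0.34) - P(X ≤ 0.0)
                 = F(0.34) - F(0.0)
                 = 0.869084 - 0.000000
                 = 0.869084

So there's approximately a 86.9% chance that X falls in this range.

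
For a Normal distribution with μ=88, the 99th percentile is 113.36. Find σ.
σ = 10.9012

For X ~ Normal(μ, σ), the p-th percentile satisfies x = μ + z_p × σ,
where z_p = Φ⁻¹(p) is the standard normal quantile.

Step 1: z_{0.99} = Φ⁻¹(0.99) = 2.3263

Step 2: Solve for σ:
113.36 = 88 + 2.3263 × σ
σ = (113.36 - 88) / 2.3263
σ = 25.36 / 2.3263
σ = 10.9012

Verification: μ + z × σ = 88 + 2.3263 × 10.9012 = 113.36 ✓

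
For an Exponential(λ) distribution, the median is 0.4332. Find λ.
λ = 1.6001

For X ~ Exponential(λ), the CDF is F(x) = 1 - e^(-λx).
The median m satisfies F(m) = 0.5:
1 - e^(-λm) = 0.5
e^(-λm) = 0.5
λm = ln(2)
m = ln(2) / λ

Given m = 0.4332:
λ = ln(2) / 0.4332 = 0.693147 / 0.4332 = 1.6001

Verification: ln(2) / 1.6001 = 0.4332 ✓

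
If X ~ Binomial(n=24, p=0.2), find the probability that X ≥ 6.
0.344108

We have X ~ Binomial(n=24, p=0.2).

For discrete distributions, P(X ≥ 6) = 1 - P(X ≤ 5).

P(X ≤ 5) = 0.655892
P(X ≥ 6) = 1 - 0.655892 = 0.344108

So there's approximately a 34.4% chance that X is at least 6.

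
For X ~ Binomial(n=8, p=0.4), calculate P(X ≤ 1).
0.106376

We have X ~ Binomial(n=8, p=0.4).

The CDF gives us P(X ≤ k).

Using the CDF:
P(X ≤ 1) = 0.106376

This means there's approximately a 10.6% chance that X is at most 1.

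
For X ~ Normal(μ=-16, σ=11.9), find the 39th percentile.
-19.3239

We have X ~ Normal(μ=-16, σ=11.9).

We want to find x such that P(X ≤ x) = 0.39.

This is the 39th percentile, which means 39% of values fall below this point.

Using the inverse CDF (quantile function):
x = F⁻¹(0.39) = -19.3239

Verification: P(X ≤ -19.3239) = 0.39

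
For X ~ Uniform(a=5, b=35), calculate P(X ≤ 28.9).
0.796667

We have X ~ Uniform(a=5, b=35).

The CDF gives us P(X ≤ k).

Using the CDF:
P(X ≤ 28.9) = 0.796667

This means there's approximately a 79.7% chance that X is at most 28.9.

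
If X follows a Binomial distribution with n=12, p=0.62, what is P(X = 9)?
0.163418

We have X ~ Binomial(n=12, p=0.62).

For a Binomial distribution, the PMF gives us the probability of each outcome.

Using the PMF formula:
P(X = 9) = 0.163418

Rounded to 4 decimal places: 0.1634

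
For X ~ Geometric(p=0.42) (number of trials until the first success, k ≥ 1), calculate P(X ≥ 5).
0.113165

We have X ~ Geometric(p=0.42) (number of trials until the first success, k ≥ 1).

For discrete distributions, P(X ≥ 5) = 1 - P(X ≤ 4).

P(X ≤ 4) = 0.886835
P(X ≥ 5) = 1 - 0.886835 = 0.113165

So there's approximately a 11.3% chance that X is at least 5.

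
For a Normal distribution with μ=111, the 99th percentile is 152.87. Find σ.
σ = 17.9982

For X ~ Normal(μ, σ), the p-th percentile satisfies x = μ + z_p × σ,
where z_p = Φ⁻¹(p) is the standard normal quantile.

Step 1: z_{0.99} = Φ⁻¹(0.99) = 2.3263

Step 2: Solve for σ:
152.87 = 111 + 2.3263 × σ
σ = (152.87 - 111) / 2.3263
σ = 41.87 / 2.3263
σ = 17.9982

Verification: μ + z × σ = 111 + 2.3263 × 17.9982 = 152.87 ✓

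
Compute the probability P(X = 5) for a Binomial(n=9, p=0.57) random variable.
0.259190

We have X ~ Binomial(n=9, p=0.57).

For a Binomial distribution, the PMF gives us the probability of each outcome.

Using the PMF formula:
P(X = 5) = 0.259190

Rounded to 4 decimal places: 0.2592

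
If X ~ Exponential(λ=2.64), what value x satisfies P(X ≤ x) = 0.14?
0.0571

We have X ~ Exponential(λ=2.64).

We want to find x such that P(X ≤ x) = 0.14.

This is the 14th percentile, which means 14% of values fall below this point.

Using the inverse CDF (quantile function):
x = F⁻¹(0.14) = 0.0571

Verification: P(X ≤ 0.0571) = 0.14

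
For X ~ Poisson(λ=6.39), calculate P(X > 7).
0.311230

We have X ~ Poisson(λ=6.39).

P(X > 7) = 1 - P(X ≤ 7)
                = 1 - F(7)
                = 1 - 0.688770
                = 0.311230

So there's approximately a 31.1% chance that X exceeds 7.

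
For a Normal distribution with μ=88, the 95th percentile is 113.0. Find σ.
σ = 15.1989

For X ~ Normal(μ, σ), the p-th percentile satisfies x = μ + z_p × σ,
where z_p = Φ⁻¹(p) is the standard normal quantile.

Step 1: z_{0.95} = Φ⁻¹(0.95) = 1.6449

Step 2: Solve for σ:
113.0 = 88 + 1.6449 × σ
σ = (113.0 - 88) / 1.6449
σ = 25.00 / 1.6449
σ = 15.1989

Verification: μ + z × σ = 88 + 1.6449 × 15.1989 = 113.00 ✓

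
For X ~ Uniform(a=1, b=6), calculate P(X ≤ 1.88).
0.176000

We have X ~ Uniform(a=1, b=6).

The CDF gives us P(X ≤ k).

Using the CDF:
P(X ≤ 1.88) = 0.176000

This means there's approximately a 17.6% chance that X is at most 1.88.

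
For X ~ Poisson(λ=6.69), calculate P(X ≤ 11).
0.959438

We have X ~ Poisson(λ=6.69).

The CDF gives us P(X ≤ k).

Using the CDF:
P(X ≤ 11) = 0.959438

This means there's approximately a 95.9% chance that X is at most 11.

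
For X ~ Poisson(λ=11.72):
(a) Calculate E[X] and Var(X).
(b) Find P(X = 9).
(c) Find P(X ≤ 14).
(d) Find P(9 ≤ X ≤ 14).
(a) E[X] = 11.7200, Var(X) = 11.7200
(b) P(X = 9) = 0.093466
(c) P(X ≤ 14) = 0.796748
(d) P(9 ≤ X ≤ 14) = 0.622505

We have X ~ Poisson(λ=11.72).

(a) Moments:
E[X] = 11.7200
Var(X) = 11.7200
σ = √Var(X) = 3.4234

(b) Point probability using PMF:
P(X = 9) = 0.093466

(c) Cumulative probability using CDF:
P(X ≤ 14) = F(14) = 0.796748

(d) Range probability:
P(9 ≤ X ≤ 14) = P(X ≤ 14) - P(X ≤ 8)
                   = F(14) - F(8)
                   = 0.796748 - 0.174243
                   = 0.622505

This means approximately 62.3% of outcomes fall in the interval [9, 14].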